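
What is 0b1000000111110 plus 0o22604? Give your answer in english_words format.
Convert 0b1000000111110 (binary) → 4096 + 32 + 16 + 8 + 4 + 2 = 4158 (decimal)
Convert 0o22604 (octal) → 2×4096 + 2×512 + 6×64 + 4 = 9604 (decimal)
Compute 4158 + 9604 = 13762
Convert 13762 (decimal) → 13762 = 13×1000 + 7×100 + 62 → thirteen thousand seven hundred sixty-two (English words)
thirteen thousand seven hundred sixty-two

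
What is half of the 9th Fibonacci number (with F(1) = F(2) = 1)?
The 9th Fibonacci number (with F(1) = F(2) = 1): 1, 1, 2, 3, 5, 8, 13, 21, 34 → 34
Compute 34 ÷ 2 = 17
17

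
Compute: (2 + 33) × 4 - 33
Parentheses first: 2 + 33 = 35
Multiply: 35 × 4 = 140
Subtract: 140 - 33 = 107
107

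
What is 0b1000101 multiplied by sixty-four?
Convert 0b1000101 (binary) → 64 + 4 + 1 = 69 (decimal)
Convert sixty-four (English words) → 64 (decimal)
Compute 69 × 64 = 4416
4416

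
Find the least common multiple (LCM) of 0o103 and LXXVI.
Convert 0o103 (octal) → 1×64 + 3 = 67 (decimal)
Convert LXXVI (Roman numeral) → 50 + 10 + 10 + 5 + 1 = 76 (decimal)
Compute lcm(67, 76) = 5092
5092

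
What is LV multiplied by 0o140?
Convert LV (Roman numeral) → 50 + 5 = 55 (decimal)
Convert 0o140 (octal) → 1×64 + 4×8 = 96 (decimal)
Compute 55 × 96 = 5280
5280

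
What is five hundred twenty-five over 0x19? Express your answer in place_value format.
Convert five hundred twenty-five (English words) → 5×100 + 25 = 525 (decimal)
Convert 0x19 (hexadecimal) → 1×16 + 9 = 25 (decimal)
Compute 525 ÷ 25 = 21
Convert 21 (decimal) → 21 = 2×10 + 1 → 2 tens, 1 one (place-value notation)
2 tens, 1 one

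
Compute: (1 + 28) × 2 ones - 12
Convert 2 ones (place-value notation) → 2 (decimal)
Expression in decimal: (1 + 28) × 2 - 12
Parentheses first: 1 + 28 = 29
Multiply: 29 × 2 = 58
Subtract: 58 - 12 = 46
46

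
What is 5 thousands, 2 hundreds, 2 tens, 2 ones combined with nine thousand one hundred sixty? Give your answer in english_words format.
Convert 5 thousands, 2 hundreds, 2 tens, 2 ones (place-value notation) → 5×1000 + 2×100 + 2×10 + 2 = 5222 (decimal)
Convert nine thousand one hundred sixty (English words) → 9×1000 + 1×100 + 60 = 9160 (decimal)
Compute 5222 + 9160 = 14382
Convert 14382 (decimal) → 14382 = 14×1000 + 3×100 + 82 → fourteen thousand three hundred eighty-two (English words)
fourteen thousand three hundred eighty-two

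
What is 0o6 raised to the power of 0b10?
Convert 0o6 (octal) → 6 (decimal)
Convert 0b10 (binary) → 2 (decimal)
Compute 6 ^ 2 = 36
36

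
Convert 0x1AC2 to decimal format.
Convert 0x1AC2 (hexadecimal) → 1×4096 + 10×256 + 12×16 + 2 = 6850 (decimal)
6850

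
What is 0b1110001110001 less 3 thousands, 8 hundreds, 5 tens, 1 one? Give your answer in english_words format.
Convert 0b1110001110001 (binary) → 4096 + 2048 + 1024 + 64 + 32 + 16 + 1 = 7281 (decimal)
Convert 3 thousands, 8 hundreds, 5 tens, 1 one (place-value notation) → 3×1000 + 8×100 + 5×10 + 1 = 3851 (decimal)
Compute 7281 - 3851 = 3430
Convert 3430 (decimal) → 3430 = 3×1000 + 4×100 + 30 → three thousand four hundred thirty (English words)
three thousand four hundred thirty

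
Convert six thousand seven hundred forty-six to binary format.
Convert six thousand seven hundred forty-six (English words) → 6×1000 + 7×100 + 46 = 6746 (decimal)
Convert 6746 (decimal) → 6746 = 4096 + 2048 + 512 + 64 + 16 + 8 + 2 → 0b1101001011010 (binary)
0b1101001011010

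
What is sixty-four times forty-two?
Convert sixty-four (English words) → 64 (decimal)
Convert forty-two (English words) → 42 (decimal)
Compute 64 × 42 = 2688
2688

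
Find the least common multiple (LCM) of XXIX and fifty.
Convert XXIX (Roman numeral) → 10 + 10 + 9 = 29 (decimal)
Convert fifty (English words) → 50 (decimal)
Compute lcm(29, 50) = 1450
1450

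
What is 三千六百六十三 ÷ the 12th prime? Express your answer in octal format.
Convert 三千六百六十三 (Chinese numeral) → 3×1000 + 6×100 + 6×10 + 3 = 3663 (decimal)
Convert the 12th prime (prime index) → 37 (decimal)
Compute 3663 ÷ 37 = 99
Convert 99 (decimal) → 99 = 1×64 + 4×8 + 3 → 0o143 (octal)
0o143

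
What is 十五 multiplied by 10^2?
Convert 十五 (Chinese numeral) → 1×10 + 5 = 15 (decimal)
Convert 10^2 (power) → 100 (decimal)
Compute 15 × 100 = 1500
1500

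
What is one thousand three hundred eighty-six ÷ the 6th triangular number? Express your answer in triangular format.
Convert one thousand three hundred eighty-six (English words) → 1×1000 + 3×100 + 86 = 1386 (decimal)
Convert the 6th triangular number (triangular index) → 6×7/2 = 21 (decimal)
Compute 1386 ÷ 21 = 66
Convert 66 (decimal) → 66 = 11×12/2 → the 11th triangular number (triangular index)
the 11th triangular number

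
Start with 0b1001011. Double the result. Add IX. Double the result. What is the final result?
Convert 0b1001011 (binary) → 64 + 8 + 2 + 1 = 75 (decimal)
Start: 75
75 × 2 = 150
Convert IX (Roman numeral) → 9 (decimal)
150 + 9 = 159
159 × 2 = 318
318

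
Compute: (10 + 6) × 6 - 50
Parentheses first: 10 + 6 = 16
Multiply: 16 × 6 = 96
Subtract: 96 - 50 = 46
46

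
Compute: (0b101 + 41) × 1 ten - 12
Convert 0b101 (binary) → 4 + 1 = 5 (decimal)
Convert 1 ten (place-value notation) → 1×10 = 10 (decimal)
Expression in decimal: (5 + 41) × 10 - 12
Parentheses first: 5 + 41 = 46
Multiply: 46 × 10 = 460
Subtract: 460 - 12 = 448
448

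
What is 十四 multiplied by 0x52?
Convert 十四 (Chinese numeral) → 1×10 + 4 = 14 (decimal)
Convert 0x52 (hexadecimal) → 5×16 + 2 = 82 (decimal)
Compute 14 × 82 = 1148
1148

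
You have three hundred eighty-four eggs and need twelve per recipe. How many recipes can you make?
Convert three hundred eighty-four (English words) → 3×100 + 84 = 384 (decimal)
Convert twelve (English words) → 12 (decimal)
Compute 384 ÷ 12 = 32
32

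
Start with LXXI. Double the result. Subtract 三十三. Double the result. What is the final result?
Convert LXXI (Roman numeral) → 50 + 10 + 10 + 1 = 71 (decimal)
Start: 71
71 × 2 = 142
Convert 三十三 (Chinese numeral) → 3×10 + 3 = 33 (decimal)
142 - 33 = 109
109 × 2 = 218
218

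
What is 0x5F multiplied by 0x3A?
Convert 0x5F (hexadecimal) → 5×16 + 15 = 95 (decimal)
Convert 0x3A (hexadecimal) → 3×16 + 10 = 58 (decimal)
Compute 95 × 58 = 5510
5510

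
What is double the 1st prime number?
The 1st prime number = 2
Compute 2 × 2 = 4
4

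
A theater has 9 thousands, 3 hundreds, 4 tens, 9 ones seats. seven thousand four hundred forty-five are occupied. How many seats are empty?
Convert 9 thousands, 3 hundreds, 4 tens, 9 ones (place-value notation) → 9×1000 + 3×100 + 4×10 + 9 = 9349 (decimal)
Convert seven thousand four hundred forty-five (English words) → 7×1000 + 4×100 + 45 = 7445 (decimal)
Compute 9349 - 7445 = 1904
1904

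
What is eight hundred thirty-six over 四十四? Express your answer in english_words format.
Convert eight hundred thirty-six (English words) → 8×100 + 36 = 836 (decimal)
Convert 四十四 (Chinese numeral) → 4×10 + 4 = 44 (decimal)
Compute 836 ÷ 44 = 19
Convert 19 (decimal) → nineteen (English words)
nineteen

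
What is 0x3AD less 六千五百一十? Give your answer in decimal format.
Convert 0x3AD (hexadecimal) → 3×256 + 10×16 + 13 = 941 (decimal)
Convert 六千五百一十 (Chinese numeral) → 6×1000 + 5×100 + 1×10 = 6510 (decimal)
Compute 941 - 6510 = -5569
-5569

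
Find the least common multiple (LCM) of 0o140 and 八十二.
Convert 0o140 (octal) → 1×64 + 4×8 = 96 (decimal)
Convert 八十二 (Chinese numeral) → 8×10 + 2 = 82 (decimal)
Compute lcm(96, 82) = 3936
3936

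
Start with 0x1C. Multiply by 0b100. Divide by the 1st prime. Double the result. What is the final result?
Convert 0x1C (hexadecimal) → 1×16 + 12 = 28 (decimal)
Start: 28
Convert 0b100 (binary) → 4 (decimal)
28 × 4 = 112
Convert the 1st prime (prime index) → 2 (decimal)
112 ÷ 2 = 56
56 × 2 = 112
112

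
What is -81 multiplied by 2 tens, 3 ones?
Convert 2 tens, 3 ones (place-value notation) → 2×10 + 3 = 23 (decimal)
Compute -81 × 23 = -1863
-1863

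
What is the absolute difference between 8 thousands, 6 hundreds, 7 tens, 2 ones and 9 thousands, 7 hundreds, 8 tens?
Convert 8 thousands, 6 hundreds, 7 tens, 2 ones (place-value notation) → 8×1000 + 6×100 + 7×10 + 2 = 8672 (decimal)
Convert 9 thousands, 7 hundreds, 8 tens (place-value notation) → 9×1000 + 7×100 + 8×10 = 9780 (decimal)
Compute |8672 - 9780| = 1108
1108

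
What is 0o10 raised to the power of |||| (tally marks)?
Convert 0o10 (octal) → 1×8 = 8 (decimal)
Convert |||| (tally marks) → 4 (decimal)
Compute 8 ^ 4 = 4096
4096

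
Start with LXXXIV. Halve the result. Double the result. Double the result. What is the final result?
Convert LXXXIV (Roman numeral) → 50 + 10 + 10 + 10 + 4 = 84 (decimal)
Start: 84
84 ÷ 2 = 42
42 × 2 = 84
84 × 2 = 168
168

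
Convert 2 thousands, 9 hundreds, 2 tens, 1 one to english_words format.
Convert 2 thousands, 9 hundreds, 2 tens, 1 one (place-value notation) → 2×1000 + 9×100 + 2×10 + 1 = 2921 (decimal)
Convert 2921 (decimal) → 2921 = 2×1000 + 9×100 + 21 → two thousand nine hundred twenty-one (English words)
two thousand nine hundred twenty-one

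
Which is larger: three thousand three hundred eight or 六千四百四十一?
Convert three thousand three hundred eight (English words) → 3×1000 + 3×100 + 8 = 3308 (decimal)
Convert 六千四百四十一 (Chinese numeral) → 6×1000 + 4×100 + 4×10 + 1 = 6441 (decimal)
Compare 3308 vs 6441: larger = 6441
6441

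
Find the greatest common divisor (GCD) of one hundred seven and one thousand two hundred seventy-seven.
Convert one hundred seven (English words) → 1×100 + 7 = 107 (decimal)
Convert one thousand two hundred seventy-seven (English words) → 1×1000 + 2×100 + 77 = 1277 (decimal)
Compute gcd(107, 1277) = 1
1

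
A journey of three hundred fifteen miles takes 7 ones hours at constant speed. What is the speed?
Convert three hundred fifteen (English words) → 3×100 + 15 = 315 (decimal)
Convert 7 ones (place-value notation) → 7 (decimal)
Compute 315 ÷ 7 = 45
45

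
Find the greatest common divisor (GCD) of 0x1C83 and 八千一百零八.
Convert 0x1C83 (hexadecimal) → 1×4096 + 12×256 + 8×16 + 3 = 7299 (decimal)
Convert 八千一百零八 (Chinese numeral) → 8×1000 + 1×100 + 8 = 8108 (decimal)
Compute gcd(7299, 8108) = 1
1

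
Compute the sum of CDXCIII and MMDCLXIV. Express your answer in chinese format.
Convert CDXCIII (Roman numeral) → 400 + 90 + 1 + 1 + 1 = 493 (decimal)
Convert MMDCLXIV (Roman numeral) → 1000 + 1000 + 500 + 100 + 50 + 10 + 4 = 2664 (decimal)
Compute 493 + 2664 = 3157
Convert 3157 (decimal) → 3157 = 3×1000 + 1×100 + 5×10 + 7 → 三千一百五十七 (Chinese numeral)
三千一百五十七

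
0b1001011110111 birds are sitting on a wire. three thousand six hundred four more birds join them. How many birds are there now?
Convert 0b1001011110111 (binary) → 4096 + 512 + 128 + 64 + 32 + 16 + 4 + 2 + 1 = 4855 (decimal)
Convert three thousand six hundred four (English words) → 3×1000 + 6×100 + 4 = 3604 (decimal)
Compute 4855 + 3604 = 8459
8459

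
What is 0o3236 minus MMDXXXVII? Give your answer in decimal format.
Convert 0o3236 (octal) → 3×512 + 2×64 + 3×8 + 6 = 1694 (decimal)
Convert MMDXXXVII (Roman numeral) → 1000 + 1000 + 500 + 10 + 10 + 10 + 5 + 1 + 1 = 2537 (decimal)
Compute 1694 - 2537 = -843
-843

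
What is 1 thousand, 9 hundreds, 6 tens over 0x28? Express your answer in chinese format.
Convert 1 thousand, 9 hundreds, 6 tens (place-value notation) → 1×1000 + 9×100 + 6×10 = 1960 (decimal)
Convert 0x28 (hexadecimal) → 2×16 + 8 = 40 (decimal)
Compute 1960 ÷ 40 = 49
Convert 49 (decimal) → 49 = 4×10 + 9 → 四十九 (Chinese numeral)
四十九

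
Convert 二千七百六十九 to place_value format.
Convert 二千七百六十九 (Chinese numeral) → 2×1000 + 7×100 + 6×10 + 9 = 2769 (decimal)
Convert 2769 (decimal) → 2769 = 2×1000 + 7×100 + 6×10 + 9 → 2 thousands, 7 hundreds, 6 tens, 9 ones (place-value notation)
2 thousands, 7 hundreds, 6 tens, 9 ones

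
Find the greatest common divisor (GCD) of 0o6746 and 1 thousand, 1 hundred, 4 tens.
Convert 0o6746 (octal) → 6×512 + 7×64 + 4×8 + 6 = 3558 (decimal)
Convert 1 thousand, 1 hundred, 4 tens (place-value notation) → 1×1000 + 1×100 + 4×10 = 1140 (decimal)
Compute gcd(3558, 1140) = 6
6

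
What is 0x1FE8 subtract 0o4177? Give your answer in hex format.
Convert 0x1FE8 (hexadecimal) → 1×4096 + 15×256 + 14×16 + 8 = 8168 (decimal)
Convert 0o4177 (octal) → 4×512 + 1×64 + 7×8 + 7 = 2175 (decimal)
Compute 8168 - 2175 = 5993
Convert 5993 (decimal) → 5993 = 1×4096 + 7×256 + 6×16 + 9 → 0x1769 (hexadecimal)
0x1769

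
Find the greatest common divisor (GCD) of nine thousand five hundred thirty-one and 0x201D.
Convert nine thousand five hundred thirty-one (English words) → 9×1000 + 5×100 + 31 = 9531 (decimal)
Convert 0x201D (hexadecimal) → 2×4096 + 1×16 + 13 = 8221 (decimal)
Compute gcd(9531, 8221) = 1
1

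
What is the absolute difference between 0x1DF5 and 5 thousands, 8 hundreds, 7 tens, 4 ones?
Convert 0x1DF5 (hexadecimal) → 1×4096 + 13×256 + 15×16 + 5 = 7669 (decimal)
Convert 5 thousands, 8 hundreds, 7 tens, 4 ones (place-value notation) → 5×1000 + 8×100 + 7×10 + 4 = 5874 (decimal)
Compute |7669 - 5874| = 1795
1795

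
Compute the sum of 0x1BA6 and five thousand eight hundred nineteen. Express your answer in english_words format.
Convert 0x1BA6 (hexadecimal) → 1×4096 + 11×256 + 10×16 + 6 = 7078 (decimal)
Convert five thousand eight hundred nineteen (English words) → 5×1000 + 8×100 + 19 = 5819 (decimal)
Compute 7078 + 5819 = 12897
Convert 12897 (decimal) → 12897 = 12×1000 + 8×100 + 97 → twelve thousand eight hundred ninety-seven (English words)
twelve thousand eight hundred ninety-seven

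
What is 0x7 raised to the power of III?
Convert 0x7 (hexadecimal) → 7 (decimal)
Convert III (Roman numeral) → 1 + 1 + 1 = 3 (decimal)
Compute 7 ^ 3 = 343
343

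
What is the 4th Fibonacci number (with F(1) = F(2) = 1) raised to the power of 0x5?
Convert the 4th Fibonacci number (with F(1) = F(2) = 1) (Fibonacci index) → 1, 1, 2, 3 → 3 (decimal)
Convert 0x5 (hexadecimal) → 5 (decimal)
Compute 3 ^ 5 = 243
243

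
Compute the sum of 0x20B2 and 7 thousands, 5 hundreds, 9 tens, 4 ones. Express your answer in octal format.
Convert 0x20B2 (hexadecimal) → 2×4096 + 11×16 + 2 = 8370 (decimal)
Convert 7 thousands, 5 hundreds, 9 tens, 4 ones (place-value notation) → 7×1000 + 5×100 + 9×10 + 4 = 7594 (decimal)
Compute 8370 + 7594 = 15964
Convert 15964 (decimal) → 15964 = 3×4096 + 7×512 + 1×64 + 3×8 + 4 → 0o37134 (octal)
0o37134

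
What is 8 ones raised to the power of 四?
Convert 8 ones (place-value notation) → 8 (decimal)
Convert 四 (Chinese numeral) → 4 (decimal)
Compute 8 ^ 4 = 4096
4096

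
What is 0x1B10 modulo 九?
Convert 0x1B10 (hexadecimal) → 1×4096 + 11×256 + 1×16 = 6928 (decimal)
Convert 九 (Chinese numeral) → 9 (decimal)
Compute 6928 mod 9 = 7
7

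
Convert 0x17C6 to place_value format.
Convert 0x17C6 (hexadecimal) → 1×4096 + 7×256 + 12×16 + 6 = 6086 (decimal)
Convert 6086 (decimal) → 6086 = 6×1000 + 8×10 + 6 → 6 thousands, 8 tens, 6 ones (place-value notation)
6 thousands, 8 tens, 6 ones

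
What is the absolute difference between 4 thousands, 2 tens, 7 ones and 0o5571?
Convert 4 thousands, 2 tens, 7 ones (place-value notation) → 4×1000 + 2×10 + 7 = 4027 (decimal)
Convert 0o5571 (octal) → 5×512 + 5×64 + 7×8 + 1 = 2937 (decimal)
Compute |4027 - 2937| = 1090
1090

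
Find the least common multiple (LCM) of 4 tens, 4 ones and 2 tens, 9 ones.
Convert 4 tens, 4 ones (place-value notation) → 4×10 + 4 = 44 (decimal)
Convert 2 tens, 9 ones (place-value notation) → 2×10 + 9 = 29 (decimal)
Compute lcm(44, 29) = 1276
1276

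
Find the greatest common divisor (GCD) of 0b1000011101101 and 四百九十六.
Convert 0b1000011101101 (binary) → 4096 + 128 + 64 + 32 + 8 + 4 + 1 = 4333 (decimal)
Convert 四百九十六 (Chinese numeral) → 4×100 + 9×10 + 6 = 496 (decimal)
Compute gcd(4333, 496) = 1
1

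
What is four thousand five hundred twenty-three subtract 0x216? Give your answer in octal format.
Convert four thousand five hundred twenty-three (English words) → 4×1000 + 5×100 + 23 = 4523 (decimal)
Convert 0x216 (hexadecimal) → 2×256 + 1×16 + 6 = 534 (decimal)
Compute 4523 - 534 = 3989
Convert 3989 (decimal) → 3989 = 7×512 + 6×64 + 2×8 + 5 → 0o7625 (octal)
0o7625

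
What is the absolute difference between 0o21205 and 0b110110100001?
Convert 0o21205 (octal) → 2×4096 + 1×512 + 2×64 + 5 = 8837 (decimal)
Convert 0b110110100001 (binary) → 2048 + 1024 + 256 + 128 + 32 + 1 = 3489 (decimal)
Compute |8837 - 3489| = 5348
5348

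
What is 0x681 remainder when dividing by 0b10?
Convert 0x681 (hexadecimal) → 6×256 + 8×16 + 1 = 1665 (decimal)
Convert 0b10 (binary) → 2 (decimal)
Compute 1665 mod 2 = 1
1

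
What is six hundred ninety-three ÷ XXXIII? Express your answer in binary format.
Convert six hundred ninety-three (English words) → 6×100 + 93 = 693 (decimal)
Convert XXXIII (Roman numeral) → 10 + 10 + 10 + 1 + 1 + 1 = 33 (decimal)
Compute 693 ÷ 33 = 21
Convert 21 (decimal) → 21 = 16 + 4 + 1 → 0b10101 (binary)
0b10101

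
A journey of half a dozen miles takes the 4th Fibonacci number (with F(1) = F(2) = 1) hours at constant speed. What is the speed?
Convert half a dozen (colloquial) → 6 (decimal)
Convert the 4th Fibonacci number (with F(1) = F(2) = 1) (Fibonacci index) → 1, 1, 2, 3 → 3 (decimal)
Compute 6 ÷ 3 = 2
2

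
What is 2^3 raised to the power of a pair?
Convert 2^3 (power) → 8 (decimal)
Convert a pair (colloquial) → 2 (decimal)
Compute 8 ^ 2 = 64
64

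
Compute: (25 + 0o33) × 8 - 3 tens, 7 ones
Convert 0o33 (octal) → 3×8 + 3 = 27 (decimal)
Convert 3 tens, 7 ones (place-value notation) → 3×10 + 7 = 37 (decimal)
Expression in decimal: (25 + 27) × 8 - 37
Parentheses first: 25 + 27 = 52
Multiply: 52 × 8 = 416
Subtract: 416 - 37 = 379
379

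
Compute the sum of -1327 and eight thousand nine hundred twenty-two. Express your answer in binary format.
Convert eight thousand nine hundred twenty-two (English words) → 8×1000 + 9×100 + 22 = 8922 (decimal)
Compute -1327 + 8922 = 7595
Convert 7595 (decimal) → 7595 = 4096 + 2048 + 1024 + 256 + 128 + 32 + 8 + 2 + 1 → 0b1110110101011 (binary)
0b1110110101011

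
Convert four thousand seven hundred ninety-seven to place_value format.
Convert four thousand seven hundred ninety-seven (English words) → 4×1000 + 7×100 + 97 = 4797 (decimal)
Convert 4797 (decimal) → 4797 = 4×1000 + 7×100 + 9×10 + 7 → 4 thousands, 7 hundreds, 9 tens, 7 ones (place-value notation)
4 thousands, 7 hundreds, 9 tens, 7 ones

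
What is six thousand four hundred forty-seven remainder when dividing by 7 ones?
Convert six thousand four hundred forty-seven (English words) → 6×1000 + 4×100 + 47 = 6447 (decimal)
Convert 7 ones (place-value notation) → 7 (decimal)
Compute 6447 mod 7 = 0
0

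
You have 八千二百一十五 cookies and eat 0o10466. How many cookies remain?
Convert 八千二百一十五 (Chinese numeral) → 8×1000 + 2×100 + 1×10 + 5 = 8215 (decimal)
Convert 0o10466 (octal) → 1×4096 + 4×64 + 6×8 + 6 = 4406 (decimal)
Compute 8215 - 4406 = 3809
3809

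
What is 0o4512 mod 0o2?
Convert 0o4512 (octal) → 4×512 + 5×64 + 1×8 + 2 = 2378 (decimal)
Convert 0o2 (octal) → 2 (decimal)
Compute 2378 mod 2 = 0
0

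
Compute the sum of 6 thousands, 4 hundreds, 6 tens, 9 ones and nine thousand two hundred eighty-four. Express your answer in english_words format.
Convert 6 thousands, 4 hundreds, 6 tens, 9 ones (place-value notation) → 6×1000 + 4×100 + 6×10 + 9 = 6469 (decimal)
Convert nine thousand two hundred eighty-four (English words) → 9×1000 + 2×100 + 84 = 9284 (decimal)
Compute 6469 + 9284 = 15753
Convert 15753 (decimal) → 15753 = 15×1000 + 7×100 + 53 → fifteen thousand seven hundred fifty-three (English words)
fifteen thousand seven hundred fifty-three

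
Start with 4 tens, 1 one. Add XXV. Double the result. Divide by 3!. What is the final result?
Convert 4 tens, 1 one (place-value notation) → 4×10 + 1 = 41 (decimal)
Start: 41
Convert XXV (Roman numeral) → 10 + 10 + 5 = 25 (decimal)
41 + 25 = 66
66 × 2 = 132
Convert 3! (factorial) → 6 (decimal)
132 ÷ 6 = 22
22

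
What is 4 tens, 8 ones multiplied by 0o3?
Convert 4 tens, 8 ones (place-value notation) → 4×10 + 8 = 48 (decimal)
Convert 0o3 (octal) → 3 (decimal)
Compute 48 × 3 = 144
144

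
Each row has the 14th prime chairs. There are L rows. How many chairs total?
Convert the 14th prime (prime index) → 43 (decimal)
Convert L (Roman numeral) → 50 (decimal)
Compute 43 × 50 = 2150
2150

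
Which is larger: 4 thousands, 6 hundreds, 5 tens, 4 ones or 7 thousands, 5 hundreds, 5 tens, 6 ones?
Convert 4 thousands, 6 hundreds, 5 tens, 4 ones (place-value notation) → 4×1000 + 6×100 + 5×10 + 4 = 4654 (decimal)
Convert 7 thousands, 5 hundreds, 5 tens, 6 ones (place-value notation) → 7×1000 + 5×100 + 5×10 + 6 = 7556 (decimal)
Compare 4654 vs 7556: larger = 7556
7556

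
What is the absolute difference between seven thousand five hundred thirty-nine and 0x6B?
Convert seven thousand five hundred thirty-nine (English words) → 7×1000 + 5×100 + 39 = 7539 (decimal)
Convert 0x6B (hexadecimal) → 6×16 + 11 = 107 (decimal)
Compute |7539 - 107| = 7432
7432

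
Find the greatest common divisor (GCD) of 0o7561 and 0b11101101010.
Convert 0o7561 (octal) → 7×512 + 5×64 + 6×8 + 1 = 3953 (decimal)
Convert 0b11101101010 (binary) → 1024 + 512 + 256 + 64 + 32 + 8 + 2 = 1898 (decimal)
Compute gcd(3953, 1898) = 1
1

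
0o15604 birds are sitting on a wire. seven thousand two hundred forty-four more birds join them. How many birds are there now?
Convert 0o15604 (octal) → 1×4096 + 5×512 + 6×64 + 4 = 7044 (decimal)
Convert seven thousand two hundred forty-four (English words) → 7×1000 + 2×100 + 44 = 7244 (decimal)
Compute 7044 + 7244 = 14288
14288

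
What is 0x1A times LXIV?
Convert 0x1A (hexadecimal) → 1×16 + 10 = 26 (decimal)
Convert LXIV (Roman numeral) → 50 + 10 + 4 = 64 (decimal)
Compute 26 × 64 = 1664
1664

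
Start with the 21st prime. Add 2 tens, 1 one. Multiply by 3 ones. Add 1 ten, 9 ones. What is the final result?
Convert the 21st prime (prime index) → 73 (decimal)
Start: 73
Convert 2 tens, 1 one (place-value notation) → 2×10 + 1 = 21 (decimal)
73 + 21 = 94
Convert 3 ones (place-value notation) → 3 (decimal)
94 × 3 = 282
Convert 1 ten, 9 ones (place-value notation) → 1×10 + 9 = 19 (decimal)
282 + 19 = 301
301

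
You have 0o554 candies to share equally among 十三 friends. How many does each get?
Convert 0o554 (octal) → 5×64 + 5×8 + 4 = 364 (decimal)
Convert 十三 (Chinese numeral) → 1×10 + 3 = 13 (decimal)
Compute 364 ÷ 13 = 28
28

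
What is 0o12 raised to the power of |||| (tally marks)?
Convert 0o12 (octal) → 1×8 + 2 = 10 (decimal)
Convert |||| (tally marks) → 4 (decimal)
Compute 10 ^ 4 = 10000
10000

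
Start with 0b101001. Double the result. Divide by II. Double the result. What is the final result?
Convert 0b101001 (binary) → 32 + 8 + 1 = 41 (decimal)
Start: 41
41 × 2 = 82
Convert II (Roman numeral) → 1 + 1 = 2 (decimal)
82 ÷ 2 = 41
41 × 2 = 82
82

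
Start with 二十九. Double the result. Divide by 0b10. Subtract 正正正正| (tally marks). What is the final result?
Convert 二十九 (Chinese numeral) → 2×10 + 9 = 29 (decimal)
Start: 29
29 × 2 = 58
Convert 0b10 (binary) → 2 (decimal)
58 ÷ 2 = 29
Convert 正正正正| (tally marks) → 5 + 5 + 5 + 5 + 1 = 21 (decimal)
29 - 21 = 8
8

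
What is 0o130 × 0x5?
Convert 0o130 (octal) → 1×64 + 3×8 = 88 (decimal)
Convert 0x5 (hexadecimal) → 5 (decimal)
Compute 88 × 5 = 440
440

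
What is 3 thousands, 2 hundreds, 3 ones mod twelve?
Convert 3 thousands, 2 hundreds, 3 ones (place-value notation) → 3×1000 + 2×100 + 3 = 3203 (decimal)
Convert twelve (English words) → 12 (decimal)
Compute 3203 mod 12 = 11
11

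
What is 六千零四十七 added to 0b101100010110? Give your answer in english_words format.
Convert 六千零四十七 (Chinese numeral) → 6×1000 + 4×10 + 7 = 6047 (decimal)
Convert 0b101100010110 (binary) → 2048 + 512 + 256 + 16 + 4 + 2 = 2838 (decimal)
Compute 6047 + 2838 = 8885
Convert 8885 (decimal) → 8885 = 8×1000 + 8×100 + 85 → eight thousand eight hundred eighty-five (English words)
eight thousand eight hundred eighty-five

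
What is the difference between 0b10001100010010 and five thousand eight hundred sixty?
Convert 0b10001100010010 (binary) → 8192 + 512 + 256 + 16 + 2 = 8978 (decimal)
Convert five thousand eight hundred sixty (English words) → 5×1000 + 8×100 + 60 = 5860 (decimal)
Difference: |8978 - 5860| = 3118
3118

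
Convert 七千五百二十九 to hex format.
Convert 七千五百二十九 (Chinese numeral) → 7×1000 + 5×100 + 2×10 + 9 = 7529 (decimal)
Convert 7529 (decimal) → 7529 = 1×4096 + 13×256 + 6×16 + 9 → 0x1D69 (hexadecimal)
0x1D69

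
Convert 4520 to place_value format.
Convert 4520 (decimal) → 4520 = 4×1000 + 5×100 + 2×10 → 4 thousands, 5 hundreds, 2 tens (place-value notation)
4 thousands, 5 hundreds, 2 tens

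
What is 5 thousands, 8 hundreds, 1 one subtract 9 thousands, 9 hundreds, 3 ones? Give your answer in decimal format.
Convert 5 thousands, 8 hundreds, 1 one (place-value notation) → 5×1000 + 8×100 + 1 = 5801 (decimal)
Convert 9 thousands, 9 hundreds, 3 ones (place-value notation) → 9×1000 + 9×100 + 3 = 9903 (decimal)
Compute 5801 - 9903 = -4102
-4102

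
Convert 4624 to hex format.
Convert 4624 (decimal) → 4624 = 1×4096 + 2×256 + 1×16 → 0x1210 (hexadecimal)
0x1210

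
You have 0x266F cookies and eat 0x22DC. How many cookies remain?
Convert 0x266F (hexadecimal) → 2×4096 + 6×256 + 6×16 + 15 = 9839 (decimal)
Convert 0x22DC (hexadecimal) → 2×4096 + 2×256 + 13×16 + 12 = 8924 (decimal)
Compute 9839 - 8924 = 915
915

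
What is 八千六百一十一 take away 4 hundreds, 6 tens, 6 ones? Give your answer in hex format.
Convert 八千六百一十一 (Chinese numeral) → 8×1000 + 6×100 + 1×10 + 1 = 8611 (decimal)
Convert 4 hundreds, 6 tens, 6 ones (place-value notation) → 4×100 + 6×10 + 6 = 466 (decimal)
Compute 8611 - 466 = 8145
Convert 8145 (decimal) → 8145 = 1×4096 + 15×256 + 13×16 + 1 → 0x1FD1 (hexadecimal)
0x1FD1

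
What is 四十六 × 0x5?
Convert 四十六 (Chinese numeral) → 4×10 + 6 = 46 (decimal)
Convert 0x5 (hexadecimal) → 5 (decimal)
Compute 46 × 5 = 230
230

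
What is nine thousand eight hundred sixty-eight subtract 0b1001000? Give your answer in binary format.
Convert nine thousand eight hundred sixty-eight (English words) → 9×1000 + 8×100 + 68 = 9868 (decimal)
Convert 0b1001000 (binary) → 64 + 8 = 72 (decimal)
Compute 9868 - 72 = 9796
Convert 9796 (decimal) → 9796 = 8192 + 1024 + 512 + 64 + 4 → 0b10011001000100 (binary)
0b10011001000100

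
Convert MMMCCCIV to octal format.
Convert MMMCCCIV (Roman numeral) → 1000 + 1000 + 1000 + 100 + 100 + 100 + 4 = 3304 (decimal)
Convert 3304 (decimal) → 3304 = 6×512 + 3×64 + 5×8 → 0o6350 (octal)
0o6350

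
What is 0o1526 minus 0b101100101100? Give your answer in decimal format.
Convert 0o1526 (octal) → 1×512 + 5×64 + 2×8 + 6 = 854 (decimal)
Convert 0b101100101100 (binary) → 2048 + 512 + 256 + 32 + 8 + 4 = 2860 (decimal)
Compute 854 - 2860 = -2006
-2006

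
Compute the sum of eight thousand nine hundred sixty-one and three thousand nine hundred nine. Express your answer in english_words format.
Convert eight thousand nine hundred sixty-one (English words) → 8×1000 + 9×100 + 61 = 8961 (decimal)
Convert three thousand nine hundred nine (English words) → 3×1000 + 9×100 + 9 = 3909 (decimal)
Compute 8961 + 3909 = 12870
Convert 12870 (decimal) → 12870 = 12×1000 + 8×100 + 70 → twelve thousand eight hundred seventy (English words)
twelve thousand eight hundred seventy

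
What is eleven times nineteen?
Convert eleven (English words) → 11 (decimal)
Convert nineteen (English words) → 19 (decimal)
Compute 11 × 19 = 209
209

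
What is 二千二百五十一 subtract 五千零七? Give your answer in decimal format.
Convert 二千二百五十一 (Chinese numeral) → 2×1000 + 2×100 + 5×10 + 1 = 2251 (decimal)
Convert 五千零七 (Chinese numeral) → 5×1000 + 7 = 5007 (decimal)
Compute 2251 - 5007 = -2756
-2756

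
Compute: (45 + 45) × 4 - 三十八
Convert 三十八 (Chinese numeral) → 3×10 + 8 = 38 (decimal)
Expression in decimal: (45 + 45) × 4 - 38
Parentheses first: 45 + 45 = 90
Multiply: 90 × 4 = 360
Subtract: 360 - 38 = 322
322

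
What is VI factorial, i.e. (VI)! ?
Convert VI (Roman numeral) → 5 + 1 = 6 (decimal)
Compute 6! = 720
720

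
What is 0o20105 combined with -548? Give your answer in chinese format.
Convert 0o20105 (octal) → 2×4096 + 1×64 + 5 = 8261 (decimal)
Compute 8261 + -548 = 7713
Convert 7713 (decimal) → 7713 = 7×1000 + 7×100 + 1×10 + 3 → 七千七百一十三 (Chinese numeral)
七千七百一十三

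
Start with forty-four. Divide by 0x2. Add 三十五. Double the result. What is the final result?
Convert forty-four (English words) → 44 (decimal)
Start: 44
Convert 0x2 (hexadecimal) → 2 (decimal)
44 ÷ 2 = 22
Convert 三十五 (Chinese numeral) → 3×10 + 5 = 35 (decimal)
22 + 35 = 57
57 × 2 = 114
114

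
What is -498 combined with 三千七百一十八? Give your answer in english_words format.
Convert 三千七百一十八 (Chinese numeral) → 3×1000 + 7×100 + 1×10 + 8 = 3718 (decimal)
Compute -498 + 3718 = 3220
Convert 3220 (decimal) → 3220 = 3×1000 + 2×100 + 20 → three thousand two hundred twenty (English words)
three thousand two hundred twenty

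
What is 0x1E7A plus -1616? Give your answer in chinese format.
Convert 0x1E7A (hexadecimal) → 1×4096 + 14×256 + 7×16 + 10 = 7802 (decimal)
Compute 7802 + -1616 = 6186
Convert 6186 (decimal) → 6186 = 6×1000 + 1×100 + 8×10 + 6 → 六千一百八十六 (Chinese numeral)
六千一百八十六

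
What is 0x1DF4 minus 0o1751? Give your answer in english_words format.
Convert 0x1DF4 (hexadecimal) → 1×4096 + 13×256 + 15×16 + 4 = 7668 (decimal)
Convert 0o1751 (octal) → 1×512 + 7×64 + 5×8 + 1 = 1001 (decimal)
Compute 7668 - 1001 = 6667
Convert 6667 (decimal) → 6667 = 6×1000 + 6×100 + 67 → six thousand six hundred sixty-seven (English words)
six thousand six hundred sixty-seven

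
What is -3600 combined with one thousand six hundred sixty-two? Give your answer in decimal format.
Convert one thousand six hundred sixty-two (English words) → 1×1000 + 6×100 + 62 = 1662 (decimal)
Compute -3600 + 1662 = -1938
-1938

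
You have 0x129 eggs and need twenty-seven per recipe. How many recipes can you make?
Convert 0x129 (hexadecimal) → 1×256 + 2×16 + 9 = 297 (decimal)
Convert twenty-seven (English words) → 27 (decimal)
Compute 297 ÷ 27 = 11
11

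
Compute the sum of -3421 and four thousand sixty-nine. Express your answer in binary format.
Convert four thousand sixty-nine (English words) → 4×1000 + 69 = 4069 (decimal)
Compute -3421 + 4069 = 648
Convert 648 (decimal) → 648 = 512 + 128 + 8 → 0b1010001000 (binary)
0b1010001000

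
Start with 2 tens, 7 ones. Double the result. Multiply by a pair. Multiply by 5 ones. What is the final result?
Convert 2 tens, 7 ones (place-value notation) → 2×10 + 7 = 27 (decimal)
Start: 27
27 × 2 = 54
Convert a pair (colloquial) → 2 (decimal)
54 × 2 = 108
Convert 5 ones (place-value notation) → 5 (decimal)
108 × 5 = 540
540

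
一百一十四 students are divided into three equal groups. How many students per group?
Convert 一百一十四 (Chinese numeral) → 1×100 + 1×10 + 4 = 114 (decimal)
Convert three (English words) → 3 (decimal)
Compute 114 ÷ 3 = 38
38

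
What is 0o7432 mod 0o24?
Convert 0o7432 (octal) → 7×512 + 4×64 + 3×8 + 2 = 3866 (decimal)
Convert 0o24 (octal) → 2×8 + 4 = 20 (decimal)
Compute 3866 mod 20 = 6
6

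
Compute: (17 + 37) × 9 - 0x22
Convert 0x22 (hexadecimal) → 2×16 + 2 = 34 (decimal)
Expression in decimal: (17 + 37) × 9 - 34
Parentheses first: 17 + 37 = 54
Multiply: 54 × 9 = 486
Subtract: 486 - 34 = 452
452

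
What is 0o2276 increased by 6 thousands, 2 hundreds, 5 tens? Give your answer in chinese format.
Convert 0o2276 (octal) → 2×512 + 2×64 + 7×8 + 6 = 1214 (decimal)
Convert 6 thousands, 2 hundreds, 5 tens (place-value notation) → 6×1000 + 2×100 + 5×10 = 6250 (decimal)
Compute 1214 + 6250 = 7464
Convert 7464 (decimal) → 7464 = 7×1000 + 4×100 + 6×10 + 4 → 七千四百六十四 (Chinese numeral)
七千四百六十四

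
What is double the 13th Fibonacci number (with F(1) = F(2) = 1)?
The 13th Fibonacci number (with F(1) = F(2) = 1): 1, 1, 2, 3, 5, 8, 13, 21, 34, 55, 89, 144, 233 → 233
Compute 233 × 2 = 466
466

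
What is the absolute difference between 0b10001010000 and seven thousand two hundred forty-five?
Convert 0b10001010000 (binary) → 1024 + 64 + 16 = 1104 (decimal)
Convert seven thousand two hundred forty-five (English words) → 7×1000 + 2×100 + 45 = 7245 (decimal)
Compute |1104 - 7245| = 6141
6141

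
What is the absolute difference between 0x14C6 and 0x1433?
Convert 0x14C6 (hexadecimal) → 1×4096 + 4×256 + 12×16 + 6 = 5318 (decimal)
Convert 0x1433 (hexadecimal) → 1×4096 + 4×256 + 3×16 + 3 = 5171 (decimal)
Compute |5318 - 5171| = 147
147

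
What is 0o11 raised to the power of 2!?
Convert 0o11 (octal) → 1×8 + 1 = 9 (decimal)
Convert 2! (factorial) → 2 (decimal)
Compute 9 ^ 2 = 81
81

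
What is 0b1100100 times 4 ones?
Convert 0b1100100 (binary) → 64 + 32 + 4 = 100 (decimal)
Convert 4 ones (place-value notation) → 4 (decimal)
Compute 100 × 4 = 400
400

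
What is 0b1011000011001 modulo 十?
Convert 0b1011000011001 (binary) → 4096 + 1024 + 512 + 16 + 8 + 1 = 5657 (decimal)
Convert 十 (Chinese numeral) → 1×10 = 10 (decimal)
Compute 5657 mod 10 = 7
7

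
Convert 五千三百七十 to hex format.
Convert 五千三百七十 (Chinese numeral) → 5×1000 + 3×100 + 7×10 = 5370 (decimal)
Convert 5370 (decimal) → 5370 = 1×4096 + 4×256 + 15×16 + 10 → 0x14FA (hexadecimal)
0x14FA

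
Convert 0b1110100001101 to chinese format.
Convert 0b1110100001101 (binary) → 4096 + 2048 + 1024 + 256 + 8 + 4 + 1 = 7437 (decimal)
Convert 7437 (decimal) → 7437 = 7×1000 + 4×100 + 3×10 + 7 → 七千四百三十七 (Chinese numeral)
七千四百三十七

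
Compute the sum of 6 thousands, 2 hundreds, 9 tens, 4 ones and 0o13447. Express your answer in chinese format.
Convert 6 thousands, 2 hundreds, 9 tens, 4 ones (place-value notation) → 6×1000 + 2×100 + 9×10 + 4 = 6294 (decimal)
Convert 0o13447 (octal) → 1×4096 + 3×512 + 4×64 + 4×8 + 7 = 5927 (decimal)
Compute 6294 + 5927 = 12221
Convert 12221 (decimal) → 12221 = 1×10000 + 2×1000 + 2×100 + 2×10 + 1 → 一万二千二百二十一 (Chinese numeral)
一万二千二百二十一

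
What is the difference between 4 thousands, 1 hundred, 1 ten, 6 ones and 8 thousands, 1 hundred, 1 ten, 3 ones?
Convert 4 thousands, 1 hundred, 1 ten, 6 ones (place-value notation) → 4×1000 + 1×100 + 1×10 + 6 = 4116 (decimal)
Convert 8 thousands, 1 hundred, 1 ten, 3 ones (place-value notation) → 8×1000 + 1×100 + 1×10 + 3 = 8113 (decimal)
Difference: |4116 - 8113| = 3997
3997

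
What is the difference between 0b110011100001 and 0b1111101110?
Convert 0b110011100001 (binary) → 2048 + 1024 + 128 + 64 + 32 + 1 = 3297 (decimal)
Convert 0b1111101110 (binary) → 512 + 256 + 128 + 64 + 32 + 8 + 4 + 2 = 1006 (decimal)
Difference: |3297 - 1006| = 2291
2291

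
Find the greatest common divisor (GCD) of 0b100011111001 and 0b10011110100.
Convert 0b100011111001 (binary) → 2048 + 128 + 64 + 32 + 16 + 8 + 1 = 2297 (decimal)
Convert 0b10011110100 (binary) → 1024 + 128 + 64 + 32 + 16 + 4 = 1268 (decimal)
Compute gcd(2297, 1268) = 1
1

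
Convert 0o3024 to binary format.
Convert 0o3024 (octal) → 3×512 + 2×8 + 4 = 1556 (decimal)
Convert 1556 (decimal) → 1556 = 1024 + 512 + 16 + 4 → 0b11000010100 (binary)
0b11000010100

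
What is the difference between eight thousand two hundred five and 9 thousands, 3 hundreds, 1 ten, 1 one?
Convert eight thousand two hundred five (English words) → 8×1000 + 2×100 + 5 = 8205 (decimal)
Convert 9 thousands, 3 hundreds, 1 ten, 1 one (place-value notation) → 9×1000 + 3×100 + 1×10 + 1 = 9311 (decimal)
Difference: |8205 - 9311| = 1106
1106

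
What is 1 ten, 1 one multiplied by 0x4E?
Convert 1 ten, 1 one (place-value notation) → 1×10 + 1 = 11 (decimal)
Convert 0x4E (hexadecimal) → 4×16 + 14 = 78 (decimal)
Compute 11 × 78 = 858
858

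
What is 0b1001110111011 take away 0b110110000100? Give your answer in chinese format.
Convert 0b1001110111011 (binary) → 4096 + 512 + 256 + 128 + 32 + 16 + 8 + 2 + 1 = 5051 (decimal)
Convert 0b110110000100 (binary) → 2048 + 1024 + 256 + 128 + 4 = 3460 (decimal)
Compute 5051 - 3460 = 1591
Convert 1591 (decimal) → 1591 = 1×1000 + 5×100 + 9×10 + 1 → 一千五百九十一 (Chinese numeral)
一千五百九十一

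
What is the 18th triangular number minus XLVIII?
The 18th triangular number = 18×19/2 = 171
Convert XLVIII (Roman numeral) → 40 + 5 + 1 + 1 + 1 = 48 (decimal)
Compute 171 - 48 = 123
123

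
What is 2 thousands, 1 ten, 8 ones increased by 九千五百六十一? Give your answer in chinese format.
Convert 2 thousands, 1 ten, 8 ones (place-value notation) → 2×1000 + 1×10 + 8 = 2018 (decimal)
Convert 九千五百六十一 (Chinese numeral) → 9×1000 + 5×100 + 6×10 + 1 = 9561 (decimal)
Compute 2018 + 9561 = 11579
Convert 11579 (decimal) → 11579 = 1×10000 + 1×1000 + 5×100 + 7×10 + 9 → 一万一千五百七十九 (Chinese numeral)
一万一千五百七十九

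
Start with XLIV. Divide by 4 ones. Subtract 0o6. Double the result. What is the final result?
Convert XLIV (Roman numeral) → 40 + 4 = 44 (decimal)
Start: 44
Convert 4 ones (place-value notation) → 4 (decimal)
44 ÷ 4 = 11
Convert 0o6 (octal) → 6 (decimal)
11 - 6 = 5
5 × 2 = 10
10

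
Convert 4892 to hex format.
Convert 4892 (decimal) → 4892 = 1×4096 + 3×256 + 1×16 + 12 → 0x131C (hexadecimal)
0x131C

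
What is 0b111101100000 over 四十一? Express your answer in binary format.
Convert 0b111101100000 (binary) → 2048 + 1024 + 512 + 256 + 64 + 32 = 3936 (decimal)
Convert 四十一 (Chinese numeral) → 4×10 + 1 = 41 (decimal)
Compute 3936 ÷ 41 = 96
Convert 96 (decimal) → 96 = 64 + 32 → 0b1100000 (binary)
0b1100000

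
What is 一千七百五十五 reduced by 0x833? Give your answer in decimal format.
Convert 一千七百五十五 (Chinese numeral) → 1×1000 + 7×100 + 5×10 + 5 = 1755 (decimal)
Convert 0x833 (hexadecimal) → 8×256 + 3×16 + 3 = 2099 (decimal)
Compute 1755 - 2099 = -344
-344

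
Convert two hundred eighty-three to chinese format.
Convert two hundred eighty-three (English words) → 2×100 + 83 = 283 (decimal)
Convert 283 (decimal) → 283 = 2×100 + 8×10 + 3 → 二百八十三 (Chinese numeral)
二百八十三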